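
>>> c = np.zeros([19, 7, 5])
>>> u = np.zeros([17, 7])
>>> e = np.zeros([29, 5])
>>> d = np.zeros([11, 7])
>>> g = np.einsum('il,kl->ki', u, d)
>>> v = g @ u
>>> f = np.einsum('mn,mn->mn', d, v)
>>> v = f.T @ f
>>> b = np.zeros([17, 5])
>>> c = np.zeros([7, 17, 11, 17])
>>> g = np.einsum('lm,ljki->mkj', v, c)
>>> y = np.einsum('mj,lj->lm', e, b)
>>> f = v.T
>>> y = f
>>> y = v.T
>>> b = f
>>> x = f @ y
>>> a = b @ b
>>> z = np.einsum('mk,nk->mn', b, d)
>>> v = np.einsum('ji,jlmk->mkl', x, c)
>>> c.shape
(7, 17, 11, 17)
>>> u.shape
(17, 7)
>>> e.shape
(29, 5)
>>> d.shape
(11, 7)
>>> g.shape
(7, 11, 17)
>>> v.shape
(11, 17, 17)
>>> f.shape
(7, 7)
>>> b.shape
(7, 7)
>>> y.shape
(7, 7)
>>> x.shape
(7, 7)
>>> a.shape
(7, 7)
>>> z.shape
(7, 11)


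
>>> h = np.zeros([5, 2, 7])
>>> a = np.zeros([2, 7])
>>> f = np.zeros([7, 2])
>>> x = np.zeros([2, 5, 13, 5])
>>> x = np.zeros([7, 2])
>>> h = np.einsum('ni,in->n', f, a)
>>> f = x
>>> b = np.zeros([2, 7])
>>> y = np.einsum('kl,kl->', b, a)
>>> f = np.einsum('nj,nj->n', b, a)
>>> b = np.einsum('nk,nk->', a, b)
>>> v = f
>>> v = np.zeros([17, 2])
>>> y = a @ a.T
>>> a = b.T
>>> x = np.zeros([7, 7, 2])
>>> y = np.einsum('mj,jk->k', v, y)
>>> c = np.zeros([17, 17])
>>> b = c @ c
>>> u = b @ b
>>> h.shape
(7,)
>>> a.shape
()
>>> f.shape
(2,)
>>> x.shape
(7, 7, 2)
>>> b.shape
(17, 17)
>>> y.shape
(2,)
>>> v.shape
(17, 2)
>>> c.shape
(17, 17)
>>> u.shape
(17, 17)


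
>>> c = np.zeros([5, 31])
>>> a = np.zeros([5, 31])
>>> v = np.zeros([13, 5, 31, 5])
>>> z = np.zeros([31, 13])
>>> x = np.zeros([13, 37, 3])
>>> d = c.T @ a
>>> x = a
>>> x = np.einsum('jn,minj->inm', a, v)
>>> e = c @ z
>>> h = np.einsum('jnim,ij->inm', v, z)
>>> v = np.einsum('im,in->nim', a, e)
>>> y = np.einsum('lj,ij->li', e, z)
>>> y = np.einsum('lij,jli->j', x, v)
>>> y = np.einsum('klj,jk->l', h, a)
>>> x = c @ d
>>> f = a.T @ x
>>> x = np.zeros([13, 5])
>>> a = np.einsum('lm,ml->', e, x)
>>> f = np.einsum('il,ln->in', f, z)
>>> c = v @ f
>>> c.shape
(13, 5, 13)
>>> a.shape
()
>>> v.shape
(13, 5, 31)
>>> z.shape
(31, 13)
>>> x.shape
(13, 5)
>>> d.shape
(31, 31)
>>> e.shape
(5, 13)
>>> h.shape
(31, 5, 5)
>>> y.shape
(5,)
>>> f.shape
(31, 13)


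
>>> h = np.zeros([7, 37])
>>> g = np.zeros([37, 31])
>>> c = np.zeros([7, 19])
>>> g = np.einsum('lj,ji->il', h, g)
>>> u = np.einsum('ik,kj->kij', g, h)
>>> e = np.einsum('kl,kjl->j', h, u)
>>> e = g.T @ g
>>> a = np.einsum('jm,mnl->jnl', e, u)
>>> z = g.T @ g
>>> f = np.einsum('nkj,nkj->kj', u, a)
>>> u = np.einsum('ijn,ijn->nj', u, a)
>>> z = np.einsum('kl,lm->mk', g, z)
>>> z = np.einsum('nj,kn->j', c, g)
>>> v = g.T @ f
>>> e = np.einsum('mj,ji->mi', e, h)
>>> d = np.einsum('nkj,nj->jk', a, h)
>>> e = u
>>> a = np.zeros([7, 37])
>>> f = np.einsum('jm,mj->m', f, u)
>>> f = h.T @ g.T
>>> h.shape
(7, 37)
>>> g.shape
(31, 7)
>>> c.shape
(7, 19)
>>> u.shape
(37, 31)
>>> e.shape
(37, 31)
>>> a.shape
(7, 37)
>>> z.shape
(19,)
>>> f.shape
(37, 31)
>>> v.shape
(7, 37)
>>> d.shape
(37, 31)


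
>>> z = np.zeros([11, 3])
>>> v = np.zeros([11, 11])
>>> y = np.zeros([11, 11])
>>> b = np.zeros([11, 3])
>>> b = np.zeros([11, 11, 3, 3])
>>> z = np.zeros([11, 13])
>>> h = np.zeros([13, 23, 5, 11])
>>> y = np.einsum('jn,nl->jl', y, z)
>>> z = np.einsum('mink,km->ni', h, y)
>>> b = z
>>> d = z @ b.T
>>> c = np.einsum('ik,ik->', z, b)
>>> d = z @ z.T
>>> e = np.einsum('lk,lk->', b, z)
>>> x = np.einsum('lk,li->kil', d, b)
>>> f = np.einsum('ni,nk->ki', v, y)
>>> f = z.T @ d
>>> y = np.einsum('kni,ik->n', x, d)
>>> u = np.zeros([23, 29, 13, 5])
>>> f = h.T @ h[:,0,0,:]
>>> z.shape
(5, 23)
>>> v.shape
(11, 11)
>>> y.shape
(23,)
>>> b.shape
(5, 23)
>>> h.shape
(13, 23, 5, 11)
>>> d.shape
(5, 5)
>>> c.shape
()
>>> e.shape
()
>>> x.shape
(5, 23, 5)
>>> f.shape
(11, 5, 23, 11)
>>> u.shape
(23, 29, 13, 5)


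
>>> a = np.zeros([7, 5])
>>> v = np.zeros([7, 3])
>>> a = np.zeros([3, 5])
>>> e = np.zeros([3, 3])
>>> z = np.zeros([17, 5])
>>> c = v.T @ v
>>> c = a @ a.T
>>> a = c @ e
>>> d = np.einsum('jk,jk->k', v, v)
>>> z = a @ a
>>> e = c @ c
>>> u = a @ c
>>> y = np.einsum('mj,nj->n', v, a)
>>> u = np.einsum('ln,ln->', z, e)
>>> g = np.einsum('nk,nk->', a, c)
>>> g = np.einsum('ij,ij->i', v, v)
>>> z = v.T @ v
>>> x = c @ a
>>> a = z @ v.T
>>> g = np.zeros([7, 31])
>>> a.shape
(3, 7)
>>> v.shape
(7, 3)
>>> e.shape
(3, 3)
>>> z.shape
(3, 3)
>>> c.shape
(3, 3)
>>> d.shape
(3,)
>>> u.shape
()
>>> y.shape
(3,)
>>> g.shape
(7, 31)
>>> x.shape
(3, 3)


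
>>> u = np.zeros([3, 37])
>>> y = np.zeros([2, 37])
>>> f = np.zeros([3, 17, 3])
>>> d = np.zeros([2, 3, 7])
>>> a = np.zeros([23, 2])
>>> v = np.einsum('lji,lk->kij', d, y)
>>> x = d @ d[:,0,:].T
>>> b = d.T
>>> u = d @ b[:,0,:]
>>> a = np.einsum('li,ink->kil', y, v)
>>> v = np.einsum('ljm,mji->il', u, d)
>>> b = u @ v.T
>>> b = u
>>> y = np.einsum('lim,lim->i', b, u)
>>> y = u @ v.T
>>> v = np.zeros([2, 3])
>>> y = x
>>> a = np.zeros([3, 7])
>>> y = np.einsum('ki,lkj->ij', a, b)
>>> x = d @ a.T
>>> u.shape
(2, 3, 2)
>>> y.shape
(7, 2)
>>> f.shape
(3, 17, 3)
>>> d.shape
(2, 3, 7)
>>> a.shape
(3, 7)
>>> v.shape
(2, 3)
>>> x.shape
(2, 3, 3)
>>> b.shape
(2, 3, 2)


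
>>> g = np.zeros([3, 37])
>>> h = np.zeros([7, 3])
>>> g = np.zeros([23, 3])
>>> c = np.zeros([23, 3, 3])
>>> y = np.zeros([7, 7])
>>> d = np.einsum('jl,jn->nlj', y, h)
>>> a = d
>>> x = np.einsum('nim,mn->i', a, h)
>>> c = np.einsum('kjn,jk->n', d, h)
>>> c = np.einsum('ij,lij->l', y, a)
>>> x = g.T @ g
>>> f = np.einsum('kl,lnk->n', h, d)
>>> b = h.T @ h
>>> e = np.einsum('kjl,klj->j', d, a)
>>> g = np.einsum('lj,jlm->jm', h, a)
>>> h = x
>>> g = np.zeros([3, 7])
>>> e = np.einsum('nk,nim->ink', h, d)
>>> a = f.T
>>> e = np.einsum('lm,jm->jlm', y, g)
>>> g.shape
(3, 7)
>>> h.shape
(3, 3)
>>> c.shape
(3,)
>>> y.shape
(7, 7)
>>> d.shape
(3, 7, 7)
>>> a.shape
(7,)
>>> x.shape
(3, 3)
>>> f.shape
(7,)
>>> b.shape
(3, 3)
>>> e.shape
(3, 7, 7)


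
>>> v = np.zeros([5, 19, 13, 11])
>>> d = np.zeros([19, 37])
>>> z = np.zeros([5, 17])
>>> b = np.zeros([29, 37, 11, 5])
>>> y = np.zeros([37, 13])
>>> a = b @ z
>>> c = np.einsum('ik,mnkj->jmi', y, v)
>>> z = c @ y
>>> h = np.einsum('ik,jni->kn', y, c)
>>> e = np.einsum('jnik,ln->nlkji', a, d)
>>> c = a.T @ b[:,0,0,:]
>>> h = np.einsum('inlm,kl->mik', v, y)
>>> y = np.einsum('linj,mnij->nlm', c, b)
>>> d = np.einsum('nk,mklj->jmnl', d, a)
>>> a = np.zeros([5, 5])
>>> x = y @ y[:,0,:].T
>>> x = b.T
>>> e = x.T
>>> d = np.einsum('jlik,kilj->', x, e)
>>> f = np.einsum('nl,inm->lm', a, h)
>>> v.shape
(5, 19, 13, 11)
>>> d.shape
()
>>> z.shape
(11, 5, 13)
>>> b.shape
(29, 37, 11, 5)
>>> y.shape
(37, 17, 29)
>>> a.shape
(5, 5)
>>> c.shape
(17, 11, 37, 5)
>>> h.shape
(11, 5, 37)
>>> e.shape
(29, 37, 11, 5)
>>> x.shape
(5, 11, 37, 29)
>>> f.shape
(5, 37)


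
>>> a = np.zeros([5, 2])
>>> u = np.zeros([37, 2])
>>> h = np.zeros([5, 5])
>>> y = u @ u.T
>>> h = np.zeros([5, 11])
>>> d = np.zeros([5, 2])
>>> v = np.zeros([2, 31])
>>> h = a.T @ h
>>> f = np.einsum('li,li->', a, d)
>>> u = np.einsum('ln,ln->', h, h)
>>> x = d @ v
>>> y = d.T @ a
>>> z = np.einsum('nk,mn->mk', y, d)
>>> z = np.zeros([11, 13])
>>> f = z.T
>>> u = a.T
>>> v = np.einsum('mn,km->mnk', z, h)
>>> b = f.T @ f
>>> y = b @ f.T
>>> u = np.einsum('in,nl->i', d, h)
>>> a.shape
(5, 2)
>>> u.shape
(5,)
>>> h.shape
(2, 11)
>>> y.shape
(11, 13)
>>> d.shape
(5, 2)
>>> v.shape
(11, 13, 2)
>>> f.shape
(13, 11)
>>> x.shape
(5, 31)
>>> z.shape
(11, 13)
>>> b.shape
(11, 11)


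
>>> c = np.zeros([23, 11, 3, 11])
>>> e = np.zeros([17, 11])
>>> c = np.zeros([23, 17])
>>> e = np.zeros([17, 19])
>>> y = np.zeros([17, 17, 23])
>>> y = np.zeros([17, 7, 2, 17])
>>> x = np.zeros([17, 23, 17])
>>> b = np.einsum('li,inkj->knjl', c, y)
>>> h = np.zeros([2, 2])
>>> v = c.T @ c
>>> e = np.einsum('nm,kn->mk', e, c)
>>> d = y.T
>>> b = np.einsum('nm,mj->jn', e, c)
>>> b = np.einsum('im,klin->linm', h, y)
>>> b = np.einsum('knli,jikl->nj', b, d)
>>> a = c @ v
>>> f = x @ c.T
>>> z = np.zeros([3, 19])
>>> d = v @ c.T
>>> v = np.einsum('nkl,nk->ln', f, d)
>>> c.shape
(23, 17)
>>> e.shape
(19, 23)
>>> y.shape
(17, 7, 2, 17)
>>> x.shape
(17, 23, 17)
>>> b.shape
(2, 17)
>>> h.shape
(2, 2)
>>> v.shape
(23, 17)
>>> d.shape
(17, 23)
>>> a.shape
(23, 17)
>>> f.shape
(17, 23, 23)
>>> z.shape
(3, 19)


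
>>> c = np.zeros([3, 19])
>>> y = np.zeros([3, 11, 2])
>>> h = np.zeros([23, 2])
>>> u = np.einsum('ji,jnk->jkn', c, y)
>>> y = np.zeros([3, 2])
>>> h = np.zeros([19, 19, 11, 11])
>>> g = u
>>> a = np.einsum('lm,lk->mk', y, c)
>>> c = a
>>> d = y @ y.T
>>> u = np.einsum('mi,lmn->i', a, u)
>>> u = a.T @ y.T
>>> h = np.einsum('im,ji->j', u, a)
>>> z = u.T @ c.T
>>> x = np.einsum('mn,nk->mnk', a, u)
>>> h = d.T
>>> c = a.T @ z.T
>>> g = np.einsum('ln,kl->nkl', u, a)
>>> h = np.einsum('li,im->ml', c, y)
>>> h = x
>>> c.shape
(19, 3)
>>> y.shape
(3, 2)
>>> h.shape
(2, 19, 3)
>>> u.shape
(19, 3)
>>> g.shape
(3, 2, 19)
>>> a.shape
(2, 19)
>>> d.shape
(3, 3)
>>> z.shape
(3, 2)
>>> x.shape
(2, 19, 3)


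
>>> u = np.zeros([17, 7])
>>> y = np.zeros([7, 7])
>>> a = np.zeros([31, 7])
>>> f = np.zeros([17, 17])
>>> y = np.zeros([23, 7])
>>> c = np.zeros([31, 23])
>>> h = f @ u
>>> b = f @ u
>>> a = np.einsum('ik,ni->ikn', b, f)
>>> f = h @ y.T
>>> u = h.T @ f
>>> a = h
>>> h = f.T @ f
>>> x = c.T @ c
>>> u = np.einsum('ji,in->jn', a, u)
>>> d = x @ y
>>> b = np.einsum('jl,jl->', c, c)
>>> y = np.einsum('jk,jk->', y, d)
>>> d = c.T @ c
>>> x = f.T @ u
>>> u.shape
(17, 23)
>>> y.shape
()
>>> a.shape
(17, 7)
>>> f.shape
(17, 23)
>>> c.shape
(31, 23)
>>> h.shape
(23, 23)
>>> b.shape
()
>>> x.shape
(23, 23)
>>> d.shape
(23, 23)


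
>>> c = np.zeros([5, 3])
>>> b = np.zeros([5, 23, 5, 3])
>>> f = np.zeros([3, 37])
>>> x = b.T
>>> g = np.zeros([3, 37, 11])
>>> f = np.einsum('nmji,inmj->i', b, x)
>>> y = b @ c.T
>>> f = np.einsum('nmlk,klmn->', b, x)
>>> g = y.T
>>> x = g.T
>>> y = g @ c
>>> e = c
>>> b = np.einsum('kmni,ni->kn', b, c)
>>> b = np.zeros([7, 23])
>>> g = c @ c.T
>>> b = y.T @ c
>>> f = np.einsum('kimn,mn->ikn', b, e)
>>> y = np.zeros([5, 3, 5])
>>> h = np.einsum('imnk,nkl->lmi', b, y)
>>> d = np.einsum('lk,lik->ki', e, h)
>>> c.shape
(5, 3)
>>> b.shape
(3, 23, 5, 3)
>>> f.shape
(23, 3, 3)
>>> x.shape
(5, 23, 5, 5)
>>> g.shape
(5, 5)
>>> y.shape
(5, 3, 5)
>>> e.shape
(5, 3)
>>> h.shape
(5, 23, 3)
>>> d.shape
(3, 23)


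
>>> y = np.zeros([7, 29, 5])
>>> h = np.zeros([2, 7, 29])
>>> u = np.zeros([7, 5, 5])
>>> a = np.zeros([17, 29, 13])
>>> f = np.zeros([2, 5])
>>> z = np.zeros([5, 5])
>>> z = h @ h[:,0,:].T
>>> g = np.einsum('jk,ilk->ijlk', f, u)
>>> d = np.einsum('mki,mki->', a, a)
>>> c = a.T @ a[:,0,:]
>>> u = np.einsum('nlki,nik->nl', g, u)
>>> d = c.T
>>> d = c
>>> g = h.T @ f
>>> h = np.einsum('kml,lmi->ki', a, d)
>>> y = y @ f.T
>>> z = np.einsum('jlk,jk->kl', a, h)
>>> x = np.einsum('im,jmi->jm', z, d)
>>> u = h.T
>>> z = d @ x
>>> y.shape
(7, 29, 2)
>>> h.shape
(17, 13)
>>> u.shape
(13, 17)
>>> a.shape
(17, 29, 13)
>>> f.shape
(2, 5)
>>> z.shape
(13, 29, 29)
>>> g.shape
(29, 7, 5)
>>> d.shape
(13, 29, 13)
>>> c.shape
(13, 29, 13)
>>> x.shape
(13, 29)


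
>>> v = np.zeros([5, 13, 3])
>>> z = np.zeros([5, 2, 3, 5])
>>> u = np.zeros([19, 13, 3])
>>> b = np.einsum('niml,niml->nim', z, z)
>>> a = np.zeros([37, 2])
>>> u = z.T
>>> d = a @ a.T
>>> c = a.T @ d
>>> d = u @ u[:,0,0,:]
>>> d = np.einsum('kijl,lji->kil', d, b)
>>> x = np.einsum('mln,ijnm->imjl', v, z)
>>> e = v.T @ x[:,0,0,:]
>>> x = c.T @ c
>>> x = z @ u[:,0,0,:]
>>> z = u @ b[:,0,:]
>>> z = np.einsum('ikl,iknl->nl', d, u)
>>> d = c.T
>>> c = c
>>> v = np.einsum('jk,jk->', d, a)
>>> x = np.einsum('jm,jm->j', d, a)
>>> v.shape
()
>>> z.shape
(2, 5)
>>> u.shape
(5, 3, 2, 5)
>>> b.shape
(5, 2, 3)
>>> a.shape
(37, 2)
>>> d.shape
(37, 2)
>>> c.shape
(2, 37)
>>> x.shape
(37,)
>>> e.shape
(3, 13, 13)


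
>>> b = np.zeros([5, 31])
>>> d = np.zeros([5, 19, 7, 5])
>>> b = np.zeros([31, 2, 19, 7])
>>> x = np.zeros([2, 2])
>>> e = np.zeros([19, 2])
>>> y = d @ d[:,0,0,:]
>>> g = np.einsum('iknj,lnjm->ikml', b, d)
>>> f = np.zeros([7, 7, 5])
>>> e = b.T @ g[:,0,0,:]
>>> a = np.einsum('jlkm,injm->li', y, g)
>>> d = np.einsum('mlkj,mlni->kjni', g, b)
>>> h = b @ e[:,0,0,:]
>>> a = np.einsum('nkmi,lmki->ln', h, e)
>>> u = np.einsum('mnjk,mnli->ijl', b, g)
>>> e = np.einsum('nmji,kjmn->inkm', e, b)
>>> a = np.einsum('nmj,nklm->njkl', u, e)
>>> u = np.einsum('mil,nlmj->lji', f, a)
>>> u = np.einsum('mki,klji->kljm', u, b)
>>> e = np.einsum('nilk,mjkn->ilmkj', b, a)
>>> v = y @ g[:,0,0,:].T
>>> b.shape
(31, 2, 19, 7)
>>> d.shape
(5, 5, 19, 7)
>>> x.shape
(2, 2)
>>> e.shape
(2, 19, 5, 7, 5)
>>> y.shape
(5, 19, 7, 5)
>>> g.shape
(31, 2, 5, 5)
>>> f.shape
(7, 7, 5)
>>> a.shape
(5, 5, 7, 31)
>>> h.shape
(31, 2, 19, 5)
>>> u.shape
(31, 2, 19, 5)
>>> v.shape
(5, 19, 7, 31)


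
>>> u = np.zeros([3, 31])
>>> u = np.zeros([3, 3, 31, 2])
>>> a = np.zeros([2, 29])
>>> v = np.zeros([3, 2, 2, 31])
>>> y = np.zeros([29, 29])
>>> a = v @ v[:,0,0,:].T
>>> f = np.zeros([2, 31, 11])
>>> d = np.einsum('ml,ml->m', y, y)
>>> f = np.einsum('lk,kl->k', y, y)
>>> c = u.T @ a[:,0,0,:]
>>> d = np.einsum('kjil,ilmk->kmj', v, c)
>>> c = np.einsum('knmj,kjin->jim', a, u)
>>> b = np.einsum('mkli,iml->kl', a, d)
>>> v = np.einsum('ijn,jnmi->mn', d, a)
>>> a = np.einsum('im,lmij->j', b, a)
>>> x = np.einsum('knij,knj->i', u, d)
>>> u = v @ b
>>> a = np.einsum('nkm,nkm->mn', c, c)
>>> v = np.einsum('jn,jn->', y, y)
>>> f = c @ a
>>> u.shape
(2, 2)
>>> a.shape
(2, 3)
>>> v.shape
()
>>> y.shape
(29, 29)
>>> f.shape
(3, 31, 3)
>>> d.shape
(3, 3, 2)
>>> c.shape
(3, 31, 2)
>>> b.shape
(2, 2)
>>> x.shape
(31,)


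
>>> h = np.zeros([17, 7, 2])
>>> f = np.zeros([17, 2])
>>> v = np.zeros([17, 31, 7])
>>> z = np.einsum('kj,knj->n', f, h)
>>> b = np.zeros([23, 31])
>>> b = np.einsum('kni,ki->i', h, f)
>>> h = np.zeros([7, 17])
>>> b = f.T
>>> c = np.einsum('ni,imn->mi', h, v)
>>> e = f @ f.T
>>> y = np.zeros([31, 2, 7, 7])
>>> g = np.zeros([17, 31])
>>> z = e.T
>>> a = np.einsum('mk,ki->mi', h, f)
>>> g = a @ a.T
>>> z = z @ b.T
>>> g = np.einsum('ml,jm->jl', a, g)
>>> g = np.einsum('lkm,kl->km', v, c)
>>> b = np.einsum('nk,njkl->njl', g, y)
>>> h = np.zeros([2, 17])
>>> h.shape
(2, 17)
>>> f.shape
(17, 2)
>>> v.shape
(17, 31, 7)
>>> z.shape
(17, 2)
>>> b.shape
(31, 2, 7)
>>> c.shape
(31, 17)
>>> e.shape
(17, 17)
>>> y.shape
(31, 2, 7, 7)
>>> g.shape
(31, 7)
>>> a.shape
(7, 2)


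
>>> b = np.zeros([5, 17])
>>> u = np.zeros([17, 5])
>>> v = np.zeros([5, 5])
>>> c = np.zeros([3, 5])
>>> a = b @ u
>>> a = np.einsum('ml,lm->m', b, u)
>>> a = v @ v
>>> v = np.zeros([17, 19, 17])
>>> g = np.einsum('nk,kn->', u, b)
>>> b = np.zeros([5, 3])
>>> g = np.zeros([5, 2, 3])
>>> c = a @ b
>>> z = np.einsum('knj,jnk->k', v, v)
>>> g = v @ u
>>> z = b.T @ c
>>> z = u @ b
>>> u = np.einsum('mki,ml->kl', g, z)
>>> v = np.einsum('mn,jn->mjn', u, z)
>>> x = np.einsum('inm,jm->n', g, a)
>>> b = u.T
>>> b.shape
(3, 19)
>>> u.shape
(19, 3)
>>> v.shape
(19, 17, 3)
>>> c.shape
(5, 3)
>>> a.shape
(5, 5)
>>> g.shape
(17, 19, 5)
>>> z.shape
(17, 3)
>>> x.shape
(19,)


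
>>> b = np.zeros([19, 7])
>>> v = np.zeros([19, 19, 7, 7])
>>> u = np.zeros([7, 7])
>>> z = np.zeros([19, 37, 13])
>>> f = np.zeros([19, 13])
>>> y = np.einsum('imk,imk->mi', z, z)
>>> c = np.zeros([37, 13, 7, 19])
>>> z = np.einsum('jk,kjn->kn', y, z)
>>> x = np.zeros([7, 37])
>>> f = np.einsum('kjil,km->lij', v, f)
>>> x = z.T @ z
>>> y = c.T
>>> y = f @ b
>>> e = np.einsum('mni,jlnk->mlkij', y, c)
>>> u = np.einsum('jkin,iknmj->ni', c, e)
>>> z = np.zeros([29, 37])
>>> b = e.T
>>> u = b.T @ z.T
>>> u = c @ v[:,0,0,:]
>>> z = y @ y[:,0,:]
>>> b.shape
(37, 7, 19, 13, 7)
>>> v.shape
(19, 19, 7, 7)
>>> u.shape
(37, 13, 7, 7)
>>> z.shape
(7, 7, 7)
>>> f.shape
(7, 7, 19)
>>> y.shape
(7, 7, 7)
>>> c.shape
(37, 13, 7, 19)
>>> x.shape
(13, 13)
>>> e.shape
(7, 13, 19, 7, 37)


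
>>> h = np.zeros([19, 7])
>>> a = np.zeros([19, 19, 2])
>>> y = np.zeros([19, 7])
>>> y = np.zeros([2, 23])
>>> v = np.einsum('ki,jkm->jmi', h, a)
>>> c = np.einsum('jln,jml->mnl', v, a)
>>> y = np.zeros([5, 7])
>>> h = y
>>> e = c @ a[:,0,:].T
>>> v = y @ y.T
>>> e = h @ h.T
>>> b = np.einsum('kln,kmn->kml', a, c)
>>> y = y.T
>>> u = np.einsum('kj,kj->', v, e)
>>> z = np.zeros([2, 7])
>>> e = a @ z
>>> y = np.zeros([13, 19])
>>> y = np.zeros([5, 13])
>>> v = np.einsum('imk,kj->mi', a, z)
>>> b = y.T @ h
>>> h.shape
(5, 7)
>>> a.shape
(19, 19, 2)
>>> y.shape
(5, 13)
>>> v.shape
(19, 19)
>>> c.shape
(19, 7, 2)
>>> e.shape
(19, 19, 7)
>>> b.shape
(13, 7)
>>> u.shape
()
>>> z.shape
(2, 7)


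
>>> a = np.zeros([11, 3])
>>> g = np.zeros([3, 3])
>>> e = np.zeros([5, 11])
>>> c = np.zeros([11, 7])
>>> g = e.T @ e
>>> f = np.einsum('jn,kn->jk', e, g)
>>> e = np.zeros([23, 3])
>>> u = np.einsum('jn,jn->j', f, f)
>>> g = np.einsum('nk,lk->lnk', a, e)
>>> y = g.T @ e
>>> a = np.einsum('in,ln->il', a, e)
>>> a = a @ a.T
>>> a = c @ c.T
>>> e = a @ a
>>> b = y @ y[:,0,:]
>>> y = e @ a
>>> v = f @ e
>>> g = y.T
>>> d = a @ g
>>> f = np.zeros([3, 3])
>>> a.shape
(11, 11)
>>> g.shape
(11, 11)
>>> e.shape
(11, 11)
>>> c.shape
(11, 7)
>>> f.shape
(3, 3)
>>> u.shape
(5,)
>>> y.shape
(11, 11)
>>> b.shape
(3, 11, 3)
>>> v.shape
(5, 11)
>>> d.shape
(11, 11)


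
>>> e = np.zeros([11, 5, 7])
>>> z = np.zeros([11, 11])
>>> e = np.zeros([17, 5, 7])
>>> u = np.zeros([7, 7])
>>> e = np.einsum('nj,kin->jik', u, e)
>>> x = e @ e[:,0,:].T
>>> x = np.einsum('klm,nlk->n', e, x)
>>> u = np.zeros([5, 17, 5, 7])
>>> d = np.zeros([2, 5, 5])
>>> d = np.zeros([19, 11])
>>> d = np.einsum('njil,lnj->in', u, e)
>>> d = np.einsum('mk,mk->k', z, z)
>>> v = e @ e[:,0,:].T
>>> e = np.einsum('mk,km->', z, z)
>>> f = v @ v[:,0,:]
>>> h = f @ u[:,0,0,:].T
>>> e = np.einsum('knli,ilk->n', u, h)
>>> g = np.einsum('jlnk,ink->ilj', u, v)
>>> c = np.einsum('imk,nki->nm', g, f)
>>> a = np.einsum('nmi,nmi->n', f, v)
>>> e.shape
(17,)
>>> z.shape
(11, 11)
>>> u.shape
(5, 17, 5, 7)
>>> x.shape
(7,)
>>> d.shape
(11,)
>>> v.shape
(7, 5, 7)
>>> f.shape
(7, 5, 7)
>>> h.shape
(7, 5, 5)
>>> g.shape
(7, 17, 5)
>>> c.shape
(7, 17)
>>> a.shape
(7,)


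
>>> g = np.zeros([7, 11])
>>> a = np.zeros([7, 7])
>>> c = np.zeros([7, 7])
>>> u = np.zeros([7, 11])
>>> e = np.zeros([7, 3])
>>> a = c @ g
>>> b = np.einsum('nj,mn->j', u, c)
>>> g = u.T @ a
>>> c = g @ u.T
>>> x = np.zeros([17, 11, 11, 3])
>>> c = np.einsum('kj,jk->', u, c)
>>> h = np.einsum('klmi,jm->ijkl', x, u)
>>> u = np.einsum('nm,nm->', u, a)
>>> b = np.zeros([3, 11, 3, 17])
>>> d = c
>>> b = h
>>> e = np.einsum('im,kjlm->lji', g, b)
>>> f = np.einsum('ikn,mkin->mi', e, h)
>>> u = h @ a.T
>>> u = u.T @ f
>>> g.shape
(11, 11)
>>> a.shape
(7, 11)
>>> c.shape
()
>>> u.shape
(7, 17, 7, 17)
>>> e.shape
(17, 7, 11)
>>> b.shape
(3, 7, 17, 11)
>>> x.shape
(17, 11, 11, 3)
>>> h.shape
(3, 7, 17, 11)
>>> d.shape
()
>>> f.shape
(3, 17)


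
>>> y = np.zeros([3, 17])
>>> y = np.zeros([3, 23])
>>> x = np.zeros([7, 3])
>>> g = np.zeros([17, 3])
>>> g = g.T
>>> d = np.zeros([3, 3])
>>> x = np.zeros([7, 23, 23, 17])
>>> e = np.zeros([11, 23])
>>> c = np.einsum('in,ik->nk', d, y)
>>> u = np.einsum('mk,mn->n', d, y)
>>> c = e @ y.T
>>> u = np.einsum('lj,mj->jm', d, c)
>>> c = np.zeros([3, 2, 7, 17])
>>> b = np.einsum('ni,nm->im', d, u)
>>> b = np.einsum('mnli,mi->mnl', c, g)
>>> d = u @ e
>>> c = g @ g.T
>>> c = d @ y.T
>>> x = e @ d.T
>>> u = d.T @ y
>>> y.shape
(3, 23)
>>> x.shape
(11, 3)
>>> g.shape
(3, 17)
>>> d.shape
(3, 23)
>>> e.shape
(11, 23)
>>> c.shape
(3, 3)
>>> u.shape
(23, 23)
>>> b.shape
(3, 2, 7)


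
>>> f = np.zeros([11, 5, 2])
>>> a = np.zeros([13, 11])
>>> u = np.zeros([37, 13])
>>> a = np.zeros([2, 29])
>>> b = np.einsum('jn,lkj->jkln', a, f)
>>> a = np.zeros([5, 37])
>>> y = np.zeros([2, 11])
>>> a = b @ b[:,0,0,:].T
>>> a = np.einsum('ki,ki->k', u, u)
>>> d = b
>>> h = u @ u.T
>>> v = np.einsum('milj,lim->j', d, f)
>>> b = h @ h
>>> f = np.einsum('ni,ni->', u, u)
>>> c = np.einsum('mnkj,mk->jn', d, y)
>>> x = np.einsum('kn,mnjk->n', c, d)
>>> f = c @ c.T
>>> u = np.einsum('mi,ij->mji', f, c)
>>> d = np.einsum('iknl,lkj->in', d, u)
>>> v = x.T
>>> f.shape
(29, 29)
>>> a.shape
(37,)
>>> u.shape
(29, 5, 29)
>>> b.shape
(37, 37)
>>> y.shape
(2, 11)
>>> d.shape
(2, 11)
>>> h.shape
(37, 37)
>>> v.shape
(5,)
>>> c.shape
(29, 5)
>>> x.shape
(5,)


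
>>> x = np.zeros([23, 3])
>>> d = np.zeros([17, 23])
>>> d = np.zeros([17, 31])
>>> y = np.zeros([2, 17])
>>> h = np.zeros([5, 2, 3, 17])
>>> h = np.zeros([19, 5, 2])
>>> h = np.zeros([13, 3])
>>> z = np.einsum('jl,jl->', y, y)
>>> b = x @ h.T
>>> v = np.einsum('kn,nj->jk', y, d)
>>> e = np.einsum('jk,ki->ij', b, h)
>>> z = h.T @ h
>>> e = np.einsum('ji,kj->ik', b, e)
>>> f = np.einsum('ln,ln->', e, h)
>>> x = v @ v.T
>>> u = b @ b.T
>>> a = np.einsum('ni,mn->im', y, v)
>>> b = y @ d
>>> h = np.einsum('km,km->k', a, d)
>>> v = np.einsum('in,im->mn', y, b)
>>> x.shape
(31, 31)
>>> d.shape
(17, 31)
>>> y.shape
(2, 17)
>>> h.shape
(17,)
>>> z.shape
(3, 3)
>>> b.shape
(2, 31)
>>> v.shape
(31, 17)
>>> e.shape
(13, 3)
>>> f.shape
()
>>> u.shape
(23, 23)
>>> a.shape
(17, 31)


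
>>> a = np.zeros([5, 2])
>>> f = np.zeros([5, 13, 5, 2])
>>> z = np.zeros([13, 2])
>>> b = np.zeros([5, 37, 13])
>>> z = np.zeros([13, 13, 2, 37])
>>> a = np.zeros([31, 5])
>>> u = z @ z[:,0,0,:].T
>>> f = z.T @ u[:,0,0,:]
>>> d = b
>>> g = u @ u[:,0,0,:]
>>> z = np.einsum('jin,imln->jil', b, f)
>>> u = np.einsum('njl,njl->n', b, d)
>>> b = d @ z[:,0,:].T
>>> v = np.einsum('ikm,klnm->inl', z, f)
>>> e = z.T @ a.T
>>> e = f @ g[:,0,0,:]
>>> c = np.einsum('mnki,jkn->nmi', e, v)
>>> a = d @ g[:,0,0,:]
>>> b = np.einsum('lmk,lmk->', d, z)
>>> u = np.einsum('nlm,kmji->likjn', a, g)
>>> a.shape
(5, 37, 13)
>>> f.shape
(37, 2, 13, 13)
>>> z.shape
(5, 37, 13)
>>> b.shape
()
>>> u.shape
(37, 13, 13, 2, 5)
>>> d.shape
(5, 37, 13)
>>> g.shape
(13, 13, 2, 13)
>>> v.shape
(5, 13, 2)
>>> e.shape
(37, 2, 13, 13)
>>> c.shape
(2, 37, 13)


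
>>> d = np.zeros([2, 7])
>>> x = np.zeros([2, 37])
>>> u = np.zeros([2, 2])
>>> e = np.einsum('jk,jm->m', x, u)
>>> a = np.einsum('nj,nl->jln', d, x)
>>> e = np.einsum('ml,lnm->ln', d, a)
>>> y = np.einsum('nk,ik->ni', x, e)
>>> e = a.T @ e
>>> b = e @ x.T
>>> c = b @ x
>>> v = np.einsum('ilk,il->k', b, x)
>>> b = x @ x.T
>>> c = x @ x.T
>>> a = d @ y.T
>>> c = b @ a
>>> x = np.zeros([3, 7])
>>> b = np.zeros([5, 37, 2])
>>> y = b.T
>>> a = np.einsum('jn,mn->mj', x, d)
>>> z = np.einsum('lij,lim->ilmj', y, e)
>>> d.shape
(2, 7)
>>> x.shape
(3, 7)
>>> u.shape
(2, 2)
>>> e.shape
(2, 37, 37)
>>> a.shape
(2, 3)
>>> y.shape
(2, 37, 5)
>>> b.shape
(5, 37, 2)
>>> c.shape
(2, 2)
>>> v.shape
(2,)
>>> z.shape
(37, 2, 37, 5)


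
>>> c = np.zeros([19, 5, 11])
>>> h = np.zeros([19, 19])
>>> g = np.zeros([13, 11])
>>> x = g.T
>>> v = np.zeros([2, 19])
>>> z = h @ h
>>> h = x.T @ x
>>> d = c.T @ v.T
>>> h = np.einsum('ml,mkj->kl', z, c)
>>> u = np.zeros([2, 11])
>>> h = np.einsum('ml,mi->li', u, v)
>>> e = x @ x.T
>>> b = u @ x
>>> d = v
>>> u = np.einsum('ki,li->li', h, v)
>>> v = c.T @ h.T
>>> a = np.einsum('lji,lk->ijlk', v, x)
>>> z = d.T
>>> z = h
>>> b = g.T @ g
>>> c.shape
(19, 5, 11)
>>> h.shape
(11, 19)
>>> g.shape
(13, 11)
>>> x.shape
(11, 13)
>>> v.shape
(11, 5, 11)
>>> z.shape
(11, 19)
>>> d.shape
(2, 19)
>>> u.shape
(2, 19)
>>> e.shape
(11, 11)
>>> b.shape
(11, 11)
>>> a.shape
(11, 5, 11, 13)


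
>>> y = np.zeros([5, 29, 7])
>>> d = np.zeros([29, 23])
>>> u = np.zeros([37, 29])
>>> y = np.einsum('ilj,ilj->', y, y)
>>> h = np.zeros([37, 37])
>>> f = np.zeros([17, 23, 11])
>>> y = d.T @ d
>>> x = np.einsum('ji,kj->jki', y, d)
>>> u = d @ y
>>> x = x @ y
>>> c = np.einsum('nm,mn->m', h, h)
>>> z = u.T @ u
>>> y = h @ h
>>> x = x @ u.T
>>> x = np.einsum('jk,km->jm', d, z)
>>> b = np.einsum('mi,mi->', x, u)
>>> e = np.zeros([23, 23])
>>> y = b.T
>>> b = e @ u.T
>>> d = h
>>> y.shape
()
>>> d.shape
(37, 37)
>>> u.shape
(29, 23)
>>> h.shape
(37, 37)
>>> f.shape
(17, 23, 11)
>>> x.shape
(29, 23)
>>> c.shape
(37,)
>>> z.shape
(23, 23)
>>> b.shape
(23, 29)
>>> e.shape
(23, 23)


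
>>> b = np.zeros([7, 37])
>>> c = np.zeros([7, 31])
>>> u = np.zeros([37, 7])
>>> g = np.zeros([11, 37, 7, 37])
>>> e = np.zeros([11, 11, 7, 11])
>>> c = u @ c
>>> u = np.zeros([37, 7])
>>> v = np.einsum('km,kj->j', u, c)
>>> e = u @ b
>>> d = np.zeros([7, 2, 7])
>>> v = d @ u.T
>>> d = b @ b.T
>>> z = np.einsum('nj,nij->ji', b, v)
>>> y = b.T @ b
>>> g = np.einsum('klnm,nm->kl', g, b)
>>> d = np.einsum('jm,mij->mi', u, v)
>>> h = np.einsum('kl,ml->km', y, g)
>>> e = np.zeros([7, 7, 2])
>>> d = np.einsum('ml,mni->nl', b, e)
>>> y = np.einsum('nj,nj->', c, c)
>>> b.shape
(7, 37)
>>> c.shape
(37, 31)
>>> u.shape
(37, 7)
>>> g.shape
(11, 37)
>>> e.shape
(7, 7, 2)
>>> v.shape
(7, 2, 37)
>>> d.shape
(7, 37)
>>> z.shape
(37, 2)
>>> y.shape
()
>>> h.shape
(37, 11)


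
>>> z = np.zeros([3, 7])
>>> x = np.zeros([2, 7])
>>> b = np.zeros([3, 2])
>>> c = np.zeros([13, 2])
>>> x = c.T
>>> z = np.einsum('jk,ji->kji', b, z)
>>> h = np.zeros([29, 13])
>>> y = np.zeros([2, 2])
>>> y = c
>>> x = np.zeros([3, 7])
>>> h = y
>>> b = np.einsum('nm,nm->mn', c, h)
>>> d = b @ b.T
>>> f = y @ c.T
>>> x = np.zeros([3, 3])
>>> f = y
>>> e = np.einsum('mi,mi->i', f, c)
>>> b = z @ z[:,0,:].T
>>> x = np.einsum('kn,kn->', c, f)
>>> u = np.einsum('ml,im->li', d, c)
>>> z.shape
(2, 3, 7)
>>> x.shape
()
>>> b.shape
(2, 3, 2)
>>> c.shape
(13, 2)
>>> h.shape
(13, 2)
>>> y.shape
(13, 2)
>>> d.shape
(2, 2)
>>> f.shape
(13, 2)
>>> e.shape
(2,)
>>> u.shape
(2, 13)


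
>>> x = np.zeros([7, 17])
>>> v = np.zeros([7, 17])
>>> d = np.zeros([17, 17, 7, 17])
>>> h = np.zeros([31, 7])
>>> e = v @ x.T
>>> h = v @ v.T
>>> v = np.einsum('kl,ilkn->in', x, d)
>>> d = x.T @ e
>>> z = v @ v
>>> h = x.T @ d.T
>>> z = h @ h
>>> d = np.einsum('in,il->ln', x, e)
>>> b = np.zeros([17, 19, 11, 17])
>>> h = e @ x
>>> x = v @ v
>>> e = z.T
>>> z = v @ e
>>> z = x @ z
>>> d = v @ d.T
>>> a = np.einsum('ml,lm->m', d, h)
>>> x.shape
(17, 17)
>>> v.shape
(17, 17)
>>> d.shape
(17, 7)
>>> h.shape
(7, 17)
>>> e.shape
(17, 17)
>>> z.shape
(17, 17)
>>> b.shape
(17, 19, 11, 17)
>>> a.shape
(17,)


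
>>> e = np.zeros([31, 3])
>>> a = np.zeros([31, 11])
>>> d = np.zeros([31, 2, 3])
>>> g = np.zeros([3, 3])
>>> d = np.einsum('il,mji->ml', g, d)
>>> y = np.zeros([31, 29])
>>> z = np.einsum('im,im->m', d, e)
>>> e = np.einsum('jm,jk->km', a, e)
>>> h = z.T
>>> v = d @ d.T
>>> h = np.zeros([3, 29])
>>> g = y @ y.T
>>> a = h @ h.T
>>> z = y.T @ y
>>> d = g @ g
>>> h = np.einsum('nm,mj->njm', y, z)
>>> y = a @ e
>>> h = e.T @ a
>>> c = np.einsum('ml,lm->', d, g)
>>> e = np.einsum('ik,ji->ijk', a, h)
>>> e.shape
(3, 11, 3)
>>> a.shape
(3, 3)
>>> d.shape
(31, 31)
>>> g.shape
(31, 31)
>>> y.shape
(3, 11)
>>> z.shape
(29, 29)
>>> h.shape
(11, 3)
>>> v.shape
(31, 31)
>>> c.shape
()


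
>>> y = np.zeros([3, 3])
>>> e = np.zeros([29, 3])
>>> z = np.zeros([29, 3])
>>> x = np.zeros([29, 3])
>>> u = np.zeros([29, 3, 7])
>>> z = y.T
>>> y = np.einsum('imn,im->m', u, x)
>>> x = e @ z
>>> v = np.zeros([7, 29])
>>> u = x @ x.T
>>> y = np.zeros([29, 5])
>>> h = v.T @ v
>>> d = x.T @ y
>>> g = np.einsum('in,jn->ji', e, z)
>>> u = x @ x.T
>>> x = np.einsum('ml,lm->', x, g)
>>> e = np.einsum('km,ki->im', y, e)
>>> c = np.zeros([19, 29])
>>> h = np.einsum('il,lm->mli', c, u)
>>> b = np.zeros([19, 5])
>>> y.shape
(29, 5)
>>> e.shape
(3, 5)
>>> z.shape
(3, 3)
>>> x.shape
()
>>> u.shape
(29, 29)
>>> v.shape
(7, 29)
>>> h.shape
(29, 29, 19)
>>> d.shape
(3, 5)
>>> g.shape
(3, 29)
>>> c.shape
(19, 29)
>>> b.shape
(19, 5)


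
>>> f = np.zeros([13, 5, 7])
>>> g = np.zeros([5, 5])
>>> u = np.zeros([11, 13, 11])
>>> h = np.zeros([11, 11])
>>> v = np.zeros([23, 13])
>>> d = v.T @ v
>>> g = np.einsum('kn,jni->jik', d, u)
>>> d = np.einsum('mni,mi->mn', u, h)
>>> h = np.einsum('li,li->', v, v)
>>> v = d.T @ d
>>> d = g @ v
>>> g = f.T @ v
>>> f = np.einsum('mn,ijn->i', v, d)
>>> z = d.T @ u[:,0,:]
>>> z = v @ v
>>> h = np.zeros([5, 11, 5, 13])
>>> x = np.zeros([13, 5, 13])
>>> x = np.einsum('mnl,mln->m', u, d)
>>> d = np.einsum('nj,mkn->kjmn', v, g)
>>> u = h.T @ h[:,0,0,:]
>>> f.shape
(11,)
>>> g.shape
(7, 5, 13)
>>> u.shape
(13, 5, 11, 13)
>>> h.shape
(5, 11, 5, 13)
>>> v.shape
(13, 13)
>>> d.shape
(5, 13, 7, 13)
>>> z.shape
(13, 13)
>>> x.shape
(11,)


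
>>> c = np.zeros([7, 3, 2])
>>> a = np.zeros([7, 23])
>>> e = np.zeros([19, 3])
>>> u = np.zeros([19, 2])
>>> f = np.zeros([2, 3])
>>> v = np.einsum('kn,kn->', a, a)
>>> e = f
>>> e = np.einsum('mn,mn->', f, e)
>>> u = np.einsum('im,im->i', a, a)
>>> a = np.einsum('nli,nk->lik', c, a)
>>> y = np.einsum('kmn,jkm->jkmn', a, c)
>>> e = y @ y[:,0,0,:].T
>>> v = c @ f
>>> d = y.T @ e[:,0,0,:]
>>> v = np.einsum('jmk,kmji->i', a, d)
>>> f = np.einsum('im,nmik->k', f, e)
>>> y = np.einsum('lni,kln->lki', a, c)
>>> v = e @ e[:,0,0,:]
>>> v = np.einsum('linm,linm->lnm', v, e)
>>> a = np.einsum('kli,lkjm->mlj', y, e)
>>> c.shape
(7, 3, 2)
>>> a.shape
(7, 7, 2)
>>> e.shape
(7, 3, 2, 7)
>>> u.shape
(7,)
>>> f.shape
(7,)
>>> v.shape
(7, 2, 7)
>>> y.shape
(3, 7, 23)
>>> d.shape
(23, 2, 3, 7)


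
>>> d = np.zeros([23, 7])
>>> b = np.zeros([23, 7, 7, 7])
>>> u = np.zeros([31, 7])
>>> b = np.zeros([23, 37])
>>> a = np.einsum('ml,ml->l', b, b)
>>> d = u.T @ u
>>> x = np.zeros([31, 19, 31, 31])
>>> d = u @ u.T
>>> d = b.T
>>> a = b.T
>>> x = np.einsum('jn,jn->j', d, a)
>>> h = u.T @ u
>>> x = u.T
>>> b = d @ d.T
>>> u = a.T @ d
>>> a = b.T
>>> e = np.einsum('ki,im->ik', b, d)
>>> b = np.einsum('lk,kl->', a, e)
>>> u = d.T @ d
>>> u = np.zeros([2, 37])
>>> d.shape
(37, 23)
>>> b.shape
()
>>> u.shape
(2, 37)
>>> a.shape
(37, 37)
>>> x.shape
(7, 31)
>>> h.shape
(7, 7)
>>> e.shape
(37, 37)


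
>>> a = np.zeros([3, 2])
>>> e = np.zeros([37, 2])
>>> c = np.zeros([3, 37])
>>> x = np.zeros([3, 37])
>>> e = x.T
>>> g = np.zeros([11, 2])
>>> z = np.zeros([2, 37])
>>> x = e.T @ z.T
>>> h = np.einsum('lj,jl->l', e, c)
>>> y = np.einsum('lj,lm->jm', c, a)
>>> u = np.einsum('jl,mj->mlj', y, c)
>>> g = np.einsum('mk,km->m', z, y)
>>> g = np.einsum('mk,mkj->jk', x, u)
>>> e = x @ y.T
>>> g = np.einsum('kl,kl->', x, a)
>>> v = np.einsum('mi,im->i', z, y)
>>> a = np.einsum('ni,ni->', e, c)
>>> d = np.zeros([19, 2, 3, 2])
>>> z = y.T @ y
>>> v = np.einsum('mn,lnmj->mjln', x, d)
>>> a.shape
()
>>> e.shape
(3, 37)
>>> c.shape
(3, 37)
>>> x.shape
(3, 2)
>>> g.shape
()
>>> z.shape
(2, 2)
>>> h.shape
(37,)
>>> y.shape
(37, 2)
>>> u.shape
(3, 2, 37)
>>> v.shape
(3, 2, 19, 2)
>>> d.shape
(19, 2, 3, 2)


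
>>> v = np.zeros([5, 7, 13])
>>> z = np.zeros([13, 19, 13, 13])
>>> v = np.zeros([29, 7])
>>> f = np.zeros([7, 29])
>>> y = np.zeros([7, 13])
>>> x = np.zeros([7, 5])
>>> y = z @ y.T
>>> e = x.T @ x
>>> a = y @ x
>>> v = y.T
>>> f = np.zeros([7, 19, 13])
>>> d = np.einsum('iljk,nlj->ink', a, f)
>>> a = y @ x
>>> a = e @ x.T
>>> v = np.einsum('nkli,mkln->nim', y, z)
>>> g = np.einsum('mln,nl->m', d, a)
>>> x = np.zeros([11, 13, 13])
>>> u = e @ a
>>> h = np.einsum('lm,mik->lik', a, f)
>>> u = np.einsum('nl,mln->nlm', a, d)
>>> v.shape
(13, 7, 13)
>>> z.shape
(13, 19, 13, 13)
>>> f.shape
(7, 19, 13)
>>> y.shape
(13, 19, 13, 7)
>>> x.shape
(11, 13, 13)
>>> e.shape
(5, 5)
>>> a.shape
(5, 7)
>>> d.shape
(13, 7, 5)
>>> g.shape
(13,)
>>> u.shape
(5, 7, 13)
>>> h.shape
(5, 19, 13)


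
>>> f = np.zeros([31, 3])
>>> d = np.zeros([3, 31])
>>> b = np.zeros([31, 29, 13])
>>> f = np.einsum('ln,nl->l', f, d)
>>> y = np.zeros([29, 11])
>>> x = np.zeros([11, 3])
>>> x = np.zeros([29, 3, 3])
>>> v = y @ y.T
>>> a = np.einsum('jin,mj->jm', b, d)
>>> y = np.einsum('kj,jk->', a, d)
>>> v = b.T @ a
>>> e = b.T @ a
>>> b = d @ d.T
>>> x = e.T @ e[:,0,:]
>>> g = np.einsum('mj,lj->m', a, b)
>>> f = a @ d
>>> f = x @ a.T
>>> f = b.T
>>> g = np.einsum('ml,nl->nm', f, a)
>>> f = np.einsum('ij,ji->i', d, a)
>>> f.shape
(3,)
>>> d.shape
(3, 31)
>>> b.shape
(3, 3)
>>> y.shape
()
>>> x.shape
(3, 29, 3)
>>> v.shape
(13, 29, 3)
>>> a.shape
(31, 3)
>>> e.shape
(13, 29, 3)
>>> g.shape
(31, 3)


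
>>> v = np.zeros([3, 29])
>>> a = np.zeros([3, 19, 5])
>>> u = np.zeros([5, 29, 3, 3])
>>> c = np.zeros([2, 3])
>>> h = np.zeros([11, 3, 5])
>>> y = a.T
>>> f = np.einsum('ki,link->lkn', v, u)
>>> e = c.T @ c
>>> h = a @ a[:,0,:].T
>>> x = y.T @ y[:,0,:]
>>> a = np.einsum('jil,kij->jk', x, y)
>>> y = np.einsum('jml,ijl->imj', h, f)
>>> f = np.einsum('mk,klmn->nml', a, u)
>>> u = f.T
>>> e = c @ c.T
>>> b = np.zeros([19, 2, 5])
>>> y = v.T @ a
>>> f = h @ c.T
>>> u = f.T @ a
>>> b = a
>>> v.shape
(3, 29)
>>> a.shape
(3, 5)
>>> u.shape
(2, 19, 5)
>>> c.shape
(2, 3)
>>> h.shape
(3, 19, 3)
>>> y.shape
(29, 5)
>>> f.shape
(3, 19, 2)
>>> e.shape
(2, 2)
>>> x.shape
(3, 19, 3)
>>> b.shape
(3, 5)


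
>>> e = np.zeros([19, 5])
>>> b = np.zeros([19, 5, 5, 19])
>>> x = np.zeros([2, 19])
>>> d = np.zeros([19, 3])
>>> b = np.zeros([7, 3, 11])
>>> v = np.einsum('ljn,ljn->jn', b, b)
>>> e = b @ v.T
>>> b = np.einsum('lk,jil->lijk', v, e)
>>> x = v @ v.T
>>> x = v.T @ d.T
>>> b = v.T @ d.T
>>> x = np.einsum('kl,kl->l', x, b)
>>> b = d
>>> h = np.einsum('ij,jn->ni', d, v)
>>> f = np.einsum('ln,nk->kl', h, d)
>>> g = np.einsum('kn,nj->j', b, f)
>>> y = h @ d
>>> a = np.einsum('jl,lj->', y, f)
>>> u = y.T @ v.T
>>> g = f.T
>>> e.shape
(7, 3, 3)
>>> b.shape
(19, 3)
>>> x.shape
(19,)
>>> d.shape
(19, 3)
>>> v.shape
(3, 11)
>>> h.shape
(11, 19)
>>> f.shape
(3, 11)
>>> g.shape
(11, 3)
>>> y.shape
(11, 3)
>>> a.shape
()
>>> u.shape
(3, 3)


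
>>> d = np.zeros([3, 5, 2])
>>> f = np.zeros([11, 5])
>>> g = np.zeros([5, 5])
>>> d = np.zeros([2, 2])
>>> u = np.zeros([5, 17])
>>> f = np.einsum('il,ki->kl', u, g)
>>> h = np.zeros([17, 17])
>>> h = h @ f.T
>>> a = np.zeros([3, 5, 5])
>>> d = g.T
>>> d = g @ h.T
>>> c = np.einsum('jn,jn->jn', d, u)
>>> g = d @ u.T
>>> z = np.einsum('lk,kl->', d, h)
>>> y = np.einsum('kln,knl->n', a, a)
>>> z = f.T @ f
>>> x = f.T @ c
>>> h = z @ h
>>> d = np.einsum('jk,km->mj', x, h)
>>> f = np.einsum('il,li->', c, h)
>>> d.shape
(5, 17)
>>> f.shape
()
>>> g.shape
(5, 5)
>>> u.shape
(5, 17)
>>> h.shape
(17, 5)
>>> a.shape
(3, 5, 5)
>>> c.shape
(5, 17)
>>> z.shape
(17, 17)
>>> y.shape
(5,)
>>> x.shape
(17, 17)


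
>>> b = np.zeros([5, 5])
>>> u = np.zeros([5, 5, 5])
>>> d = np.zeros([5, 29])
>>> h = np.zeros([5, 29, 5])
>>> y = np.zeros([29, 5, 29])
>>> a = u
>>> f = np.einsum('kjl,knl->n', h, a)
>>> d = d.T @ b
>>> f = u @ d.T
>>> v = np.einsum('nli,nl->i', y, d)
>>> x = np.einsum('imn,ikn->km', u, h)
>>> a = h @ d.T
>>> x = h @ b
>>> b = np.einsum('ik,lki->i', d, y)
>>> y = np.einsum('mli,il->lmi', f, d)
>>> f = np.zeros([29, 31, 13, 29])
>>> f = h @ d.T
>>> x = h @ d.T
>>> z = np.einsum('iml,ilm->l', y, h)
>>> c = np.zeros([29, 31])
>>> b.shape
(29,)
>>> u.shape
(5, 5, 5)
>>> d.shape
(29, 5)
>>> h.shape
(5, 29, 5)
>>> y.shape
(5, 5, 29)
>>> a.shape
(5, 29, 29)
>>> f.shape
(5, 29, 29)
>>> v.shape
(29,)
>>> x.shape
(5, 29, 29)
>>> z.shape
(29,)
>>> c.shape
(29, 31)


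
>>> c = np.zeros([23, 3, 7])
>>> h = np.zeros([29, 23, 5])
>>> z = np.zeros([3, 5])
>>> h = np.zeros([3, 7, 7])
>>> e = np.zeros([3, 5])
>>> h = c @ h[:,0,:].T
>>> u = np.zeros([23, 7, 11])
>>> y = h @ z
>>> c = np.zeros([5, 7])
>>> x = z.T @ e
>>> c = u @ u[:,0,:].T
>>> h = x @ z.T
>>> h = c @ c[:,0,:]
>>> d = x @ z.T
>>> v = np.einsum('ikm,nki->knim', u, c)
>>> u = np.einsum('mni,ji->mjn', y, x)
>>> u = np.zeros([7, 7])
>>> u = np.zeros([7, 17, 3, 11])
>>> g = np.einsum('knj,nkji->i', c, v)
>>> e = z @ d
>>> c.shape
(23, 7, 23)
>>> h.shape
(23, 7, 23)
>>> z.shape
(3, 5)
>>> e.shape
(3, 3)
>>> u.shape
(7, 17, 3, 11)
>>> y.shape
(23, 3, 5)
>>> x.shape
(5, 5)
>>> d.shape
(5, 3)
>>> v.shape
(7, 23, 23, 11)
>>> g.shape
(11,)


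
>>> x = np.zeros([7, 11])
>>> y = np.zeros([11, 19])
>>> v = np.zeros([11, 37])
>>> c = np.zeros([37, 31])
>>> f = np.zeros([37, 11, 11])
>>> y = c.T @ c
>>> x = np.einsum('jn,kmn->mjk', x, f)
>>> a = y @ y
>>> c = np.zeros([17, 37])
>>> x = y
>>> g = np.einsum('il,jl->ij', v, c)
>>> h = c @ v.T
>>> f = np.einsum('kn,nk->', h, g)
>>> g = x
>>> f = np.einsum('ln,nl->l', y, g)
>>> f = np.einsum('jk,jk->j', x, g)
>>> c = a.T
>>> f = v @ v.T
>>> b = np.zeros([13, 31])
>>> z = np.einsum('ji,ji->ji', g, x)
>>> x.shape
(31, 31)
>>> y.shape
(31, 31)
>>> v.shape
(11, 37)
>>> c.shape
(31, 31)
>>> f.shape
(11, 11)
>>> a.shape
(31, 31)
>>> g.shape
(31, 31)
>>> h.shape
(17, 11)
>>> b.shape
(13, 31)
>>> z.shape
(31, 31)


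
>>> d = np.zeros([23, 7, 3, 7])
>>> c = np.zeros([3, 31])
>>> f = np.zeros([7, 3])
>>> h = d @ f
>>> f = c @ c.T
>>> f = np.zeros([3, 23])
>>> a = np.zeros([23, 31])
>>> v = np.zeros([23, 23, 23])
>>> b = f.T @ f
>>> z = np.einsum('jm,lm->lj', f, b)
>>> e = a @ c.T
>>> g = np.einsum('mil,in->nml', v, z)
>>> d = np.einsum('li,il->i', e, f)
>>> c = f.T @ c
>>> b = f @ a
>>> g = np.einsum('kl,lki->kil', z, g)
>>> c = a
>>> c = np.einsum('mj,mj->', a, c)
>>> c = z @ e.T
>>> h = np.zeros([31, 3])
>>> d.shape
(3,)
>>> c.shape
(23, 23)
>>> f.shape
(3, 23)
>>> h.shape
(31, 3)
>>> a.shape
(23, 31)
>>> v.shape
(23, 23, 23)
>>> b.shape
(3, 31)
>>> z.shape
(23, 3)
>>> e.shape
(23, 3)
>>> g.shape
(23, 23, 3)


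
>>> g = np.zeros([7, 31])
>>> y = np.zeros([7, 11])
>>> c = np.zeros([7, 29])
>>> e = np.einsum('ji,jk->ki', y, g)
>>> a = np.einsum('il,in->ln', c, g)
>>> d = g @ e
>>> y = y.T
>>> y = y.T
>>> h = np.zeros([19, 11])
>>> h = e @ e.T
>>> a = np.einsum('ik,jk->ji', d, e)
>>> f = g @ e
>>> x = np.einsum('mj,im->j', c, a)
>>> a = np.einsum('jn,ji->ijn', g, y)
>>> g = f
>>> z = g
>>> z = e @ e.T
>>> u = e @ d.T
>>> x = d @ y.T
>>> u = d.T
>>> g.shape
(7, 11)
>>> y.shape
(7, 11)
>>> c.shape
(7, 29)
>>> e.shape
(31, 11)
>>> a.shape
(11, 7, 31)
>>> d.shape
(7, 11)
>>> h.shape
(31, 31)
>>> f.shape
(7, 11)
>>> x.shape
(7, 7)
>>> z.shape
(31, 31)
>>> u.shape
(11, 7)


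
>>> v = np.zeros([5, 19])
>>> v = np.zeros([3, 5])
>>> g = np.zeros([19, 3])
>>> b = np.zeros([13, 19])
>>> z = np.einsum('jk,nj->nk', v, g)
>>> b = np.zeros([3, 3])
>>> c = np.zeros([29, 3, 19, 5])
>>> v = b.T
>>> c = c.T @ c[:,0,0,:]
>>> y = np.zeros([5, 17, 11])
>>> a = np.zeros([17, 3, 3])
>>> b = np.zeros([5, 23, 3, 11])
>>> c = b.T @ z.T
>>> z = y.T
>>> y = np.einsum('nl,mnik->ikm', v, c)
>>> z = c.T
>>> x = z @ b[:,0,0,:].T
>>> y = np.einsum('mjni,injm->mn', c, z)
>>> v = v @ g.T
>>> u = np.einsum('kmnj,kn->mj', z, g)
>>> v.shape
(3, 19)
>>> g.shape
(19, 3)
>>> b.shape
(5, 23, 3, 11)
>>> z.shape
(19, 23, 3, 11)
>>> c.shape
(11, 3, 23, 19)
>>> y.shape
(11, 23)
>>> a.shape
(17, 3, 3)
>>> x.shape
(19, 23, 3, 5)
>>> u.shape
(23, 11)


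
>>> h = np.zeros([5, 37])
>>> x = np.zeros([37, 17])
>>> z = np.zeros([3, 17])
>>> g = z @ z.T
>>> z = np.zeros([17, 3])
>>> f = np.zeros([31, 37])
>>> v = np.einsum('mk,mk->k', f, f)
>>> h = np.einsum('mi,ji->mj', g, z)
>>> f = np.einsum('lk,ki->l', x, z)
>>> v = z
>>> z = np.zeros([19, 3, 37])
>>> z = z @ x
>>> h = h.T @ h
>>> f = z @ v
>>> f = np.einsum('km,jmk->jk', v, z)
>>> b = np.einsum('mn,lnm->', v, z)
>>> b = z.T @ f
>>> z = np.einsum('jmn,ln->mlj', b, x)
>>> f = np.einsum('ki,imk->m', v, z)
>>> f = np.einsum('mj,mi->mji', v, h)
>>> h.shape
(17, 17)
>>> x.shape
(37, 17)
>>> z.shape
(3, 37, 17)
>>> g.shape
(3, 3)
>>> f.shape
(17, 3, 17)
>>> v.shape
(17, 3)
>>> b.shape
(17, 3, 17)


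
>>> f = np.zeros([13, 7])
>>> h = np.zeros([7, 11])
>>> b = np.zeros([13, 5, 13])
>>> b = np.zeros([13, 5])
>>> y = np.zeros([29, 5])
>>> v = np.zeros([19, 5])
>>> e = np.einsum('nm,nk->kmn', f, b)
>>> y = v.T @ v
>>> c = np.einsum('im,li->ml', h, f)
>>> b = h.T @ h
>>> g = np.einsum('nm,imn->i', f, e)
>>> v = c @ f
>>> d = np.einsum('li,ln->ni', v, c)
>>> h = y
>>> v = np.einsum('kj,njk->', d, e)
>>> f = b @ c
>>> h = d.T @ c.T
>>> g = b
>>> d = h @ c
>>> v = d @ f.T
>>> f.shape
(11, 13)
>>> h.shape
(7, 11)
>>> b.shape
(11, 11)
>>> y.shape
(5, 5)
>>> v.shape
(7, 11)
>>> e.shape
(5, 7, 13)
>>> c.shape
(11, 13)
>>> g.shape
(11, 11)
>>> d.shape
(7, 13)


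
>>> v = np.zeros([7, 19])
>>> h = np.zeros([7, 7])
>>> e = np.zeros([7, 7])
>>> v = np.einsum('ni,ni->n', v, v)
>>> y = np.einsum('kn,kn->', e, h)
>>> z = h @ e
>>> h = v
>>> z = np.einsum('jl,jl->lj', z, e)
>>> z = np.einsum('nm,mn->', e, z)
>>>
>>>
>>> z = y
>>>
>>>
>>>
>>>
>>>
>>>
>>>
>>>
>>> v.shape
(7,)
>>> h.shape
(7,)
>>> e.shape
(7, 7)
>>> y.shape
()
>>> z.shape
()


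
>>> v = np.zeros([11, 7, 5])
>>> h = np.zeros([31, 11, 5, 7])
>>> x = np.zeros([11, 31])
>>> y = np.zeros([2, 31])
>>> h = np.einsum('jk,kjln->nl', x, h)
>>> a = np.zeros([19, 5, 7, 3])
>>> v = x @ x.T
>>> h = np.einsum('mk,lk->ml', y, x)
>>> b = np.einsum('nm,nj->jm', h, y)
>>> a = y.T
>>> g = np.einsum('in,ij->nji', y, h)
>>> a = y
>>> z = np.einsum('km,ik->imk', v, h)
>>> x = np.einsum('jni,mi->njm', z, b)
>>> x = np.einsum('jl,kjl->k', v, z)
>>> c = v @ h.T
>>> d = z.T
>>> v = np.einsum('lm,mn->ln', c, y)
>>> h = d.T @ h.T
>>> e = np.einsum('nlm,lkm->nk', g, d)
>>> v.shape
(11, 31)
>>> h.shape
(2, 11, 2)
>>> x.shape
(2,)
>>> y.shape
(2, 31)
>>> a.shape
(2, 31)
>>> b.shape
(31, 11)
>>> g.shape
(31, 11, 2)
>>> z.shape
(2, 11, 11)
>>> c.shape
(11, 2)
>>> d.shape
(11, 11, 2)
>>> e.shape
(31, 11)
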